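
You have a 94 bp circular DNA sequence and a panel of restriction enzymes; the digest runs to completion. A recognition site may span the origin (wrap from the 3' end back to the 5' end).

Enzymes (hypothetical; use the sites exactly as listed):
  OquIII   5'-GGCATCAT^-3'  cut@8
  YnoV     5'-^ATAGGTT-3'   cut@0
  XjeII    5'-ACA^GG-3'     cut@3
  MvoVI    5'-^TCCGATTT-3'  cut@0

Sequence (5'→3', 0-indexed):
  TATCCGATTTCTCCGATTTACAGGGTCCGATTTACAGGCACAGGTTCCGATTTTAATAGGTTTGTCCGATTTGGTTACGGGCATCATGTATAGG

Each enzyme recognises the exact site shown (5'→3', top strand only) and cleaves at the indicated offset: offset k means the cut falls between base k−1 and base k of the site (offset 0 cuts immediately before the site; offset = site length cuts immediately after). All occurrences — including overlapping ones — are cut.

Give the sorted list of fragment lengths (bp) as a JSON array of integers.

[3,3,6,9,9,9,10,11,11,23]

Per-enzyme occurrences:
  OquIII (GGCATCAT, off=8): starts [79] → cuts [87]
  YnoV (ATAGGTT, off=0): starts [55] → cuts [55]
  XjeII (ACAGG, off=3): starts [19, 33, 39] → cuts [22, 36, 42]
  MvoVI (TCCGATTT, off=0): starts [2, 11, 25, 45, 64] → cuts [2, 11, 25, 45, 64]

Pooled cuts: [2, 11, 22, 25, 36, 42, 45, 55, 64, 87]

Fragment lengths:
  2→11: 9 bp
  11→22: 11 bp
  22→25: 3 bp
  25→36: 11 bp
  36→42: 6 bp
  42→45: 3 bp
  45→55: 10 bp
  55→64: 9 bp
  64→87: 23 bp
  87→2 (wrap): 94-87+2 = 9 bp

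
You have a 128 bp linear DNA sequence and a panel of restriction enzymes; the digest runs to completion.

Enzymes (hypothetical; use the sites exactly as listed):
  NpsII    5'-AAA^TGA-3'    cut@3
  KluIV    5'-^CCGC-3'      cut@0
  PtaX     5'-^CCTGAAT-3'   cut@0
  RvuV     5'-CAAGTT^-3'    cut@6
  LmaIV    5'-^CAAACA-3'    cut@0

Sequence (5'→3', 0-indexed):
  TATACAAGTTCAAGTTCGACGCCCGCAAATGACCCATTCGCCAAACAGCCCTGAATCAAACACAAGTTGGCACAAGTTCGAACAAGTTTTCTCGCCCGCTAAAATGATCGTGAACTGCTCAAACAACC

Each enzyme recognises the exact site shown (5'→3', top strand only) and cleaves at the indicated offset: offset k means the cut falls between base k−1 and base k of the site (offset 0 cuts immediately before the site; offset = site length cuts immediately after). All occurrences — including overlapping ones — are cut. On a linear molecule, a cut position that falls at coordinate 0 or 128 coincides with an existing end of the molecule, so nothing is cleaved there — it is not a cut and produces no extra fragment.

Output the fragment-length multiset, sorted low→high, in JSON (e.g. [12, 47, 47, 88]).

[6,6,7,7,7,8,9,9,10,10,10,12,12,15]

Site scan:
  NpsII (AAATGA, off=3): starts [26, 101] → cuts [29, 104]
  KluIV (CCGC, off=0): starts [22, 95] → cuts [22, 95]
  PtaX (CCTGAAT, off=0): starts [49] → cuts [49]
  RvuV (CAAGTT, off=6): starts [4, 10, 62, 72, 82] → cuts [10, 16, 68, 78, 88]
  LmaIV (CAAACA, off=0): starts [41, 56, 119] → cuts [41, 56, 119]

All cut coordinates (distinct, sorted): [10, 16, 22, 29, 41, 49, 56, 68, 78, 88, 95, 104, 119]

Fragments:
  [0,10): 10 bp
  [10,16): 6 bp
  [16,22): 6 bp
  [22,29): 7 bp
  [29,41): 12 bp
  [41,49): 8 bp
  [49,56): 7 bp
  [56,68): 12 bp
  [68,78): 10 bp
  [78,88): 10 bp
  [88,95): 7 bp
  [95,104): 9 bp
  [104,119): 15 bp
  [119,128): 9 bp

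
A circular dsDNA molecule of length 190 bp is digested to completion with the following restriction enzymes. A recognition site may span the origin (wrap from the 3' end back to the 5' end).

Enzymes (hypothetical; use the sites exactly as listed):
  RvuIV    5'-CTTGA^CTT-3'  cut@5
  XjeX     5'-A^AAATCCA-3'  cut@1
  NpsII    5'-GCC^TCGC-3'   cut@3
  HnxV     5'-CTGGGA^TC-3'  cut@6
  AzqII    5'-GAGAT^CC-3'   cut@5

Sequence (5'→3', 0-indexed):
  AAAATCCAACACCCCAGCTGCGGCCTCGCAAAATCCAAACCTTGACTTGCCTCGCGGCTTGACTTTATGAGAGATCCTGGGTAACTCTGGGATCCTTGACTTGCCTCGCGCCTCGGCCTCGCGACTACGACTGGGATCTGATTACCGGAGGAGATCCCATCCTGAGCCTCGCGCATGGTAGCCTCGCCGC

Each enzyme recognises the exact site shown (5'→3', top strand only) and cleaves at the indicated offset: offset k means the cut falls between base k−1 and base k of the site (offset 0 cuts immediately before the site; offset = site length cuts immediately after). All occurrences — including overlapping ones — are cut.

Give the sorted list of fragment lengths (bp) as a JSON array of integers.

[5,6,6,7,8,11,13,13,13,15,15,17,18,19,24]

Per-enzyme occurrences:
  RvuIV CTTGACTT/5: at [40, 57, 94] ⇒ [45, 62, 99]
  XjeX AAAATCCA/1: at [0, 29] ⇒ [1, 30]
  NpsII GCCTCGC/3: at [22, 48, 102, 115, 165, 180] ⇒ [25, 51, 105, 118, 168, 183]
  HnxV CTGGGATC/6: at [86, 130] ⇒ [92, 136]
  AzqII GAGATCC/5: at [70, 150] ⇒ [75, 155]

Pooled cuts: [1, 25, 30, 45, 51, 62, 75, 92, 99, 105, 118, 136, 155, 168, 183]

Fragment lengths:
  1→25: 24 bp
  25→30: 5 bp
  30→45: 15 bp
  45→51: 6 bp
  51→62: 11 bp
  62→75: 13 bp
  75→92: 17 bp
  92→99: 7 bp
  99→105: 6 bp
  105→118: 13 bp
  118→136: 18 bp
  136→155: 19 bp
  155→168: 13 bp
  168→183: 15 bp
  183→1 (wrap): 190-183+1 = 8 bp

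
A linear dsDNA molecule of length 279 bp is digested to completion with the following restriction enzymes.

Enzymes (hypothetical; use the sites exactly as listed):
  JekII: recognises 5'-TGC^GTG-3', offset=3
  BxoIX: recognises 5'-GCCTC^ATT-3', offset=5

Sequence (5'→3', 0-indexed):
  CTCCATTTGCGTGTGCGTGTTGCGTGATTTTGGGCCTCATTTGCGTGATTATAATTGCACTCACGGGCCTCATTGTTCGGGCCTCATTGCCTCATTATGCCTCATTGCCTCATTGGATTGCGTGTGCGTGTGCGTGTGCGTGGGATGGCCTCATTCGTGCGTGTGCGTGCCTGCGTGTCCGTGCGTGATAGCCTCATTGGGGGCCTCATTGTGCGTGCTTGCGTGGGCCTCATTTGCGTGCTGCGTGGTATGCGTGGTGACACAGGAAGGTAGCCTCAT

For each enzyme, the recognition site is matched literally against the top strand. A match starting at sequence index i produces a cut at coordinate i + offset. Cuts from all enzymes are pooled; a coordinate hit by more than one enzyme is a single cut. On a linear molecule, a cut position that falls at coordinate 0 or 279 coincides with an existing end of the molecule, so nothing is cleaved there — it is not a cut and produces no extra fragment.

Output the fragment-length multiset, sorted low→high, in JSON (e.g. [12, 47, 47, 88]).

Per-enzyme occurrences:
  JekII (TGCGTG, off=3): starts [7, 13, 20, 41, 118, 124, 130, 136, 157, 163, 171, 181, 211, 219, 234, 241, 250] → cuts [10, 16, 23, 44, 121, 127, 133, 139, 160, 166, 174, 184, 214, 222, 237, 244, 253]
  BxoIX (GCCTCATT, off=5): starts [33, 66, 80, 88, 98, 106, 147, 190, 202, 226] → cuts [38, 71, 85, 93, 103, 111, 152, 195, 207, 231]

Pooled cuts: [10, 16, 23, 38, 44, 71, 85, 93, 103, 111, 121, 127, 133, 139, 152, 160, 166, 174, 184, 195, 207, 214, 222, 231, 237, 244, 253]

Fragments:
  [0,10): 10 bp
  [10,16): 6 bp
  [16,23): 7 bp
  [23,38): 15 bp
  [38,44): 6 bp
  [44,71): 27 bp
  [71,85): 14 bp
  [85,93): 8 bp
  [93,103): 10 bp
  [103,111): 8 bp
  [111,121): 10 bp
  [121,127): 6 bp
  [127,133): 6 bp
  [133,139): 6 bp
  [139,152): 13 bp
  [152,160): 8 bp
  [160,166): 6 bp
  [166,174): 8 bp
  [174,184): 10 bp
  [184,195): 11 bp
  [195,207): 12 bp
  [207,214): 7 bp
  [214,222): 8 bp
  [222,231): 9 bp
  [231,237): 6 bp
  [237,244): 7 bp
  [244,253): 9 bp
  [253,279): 26 bp

[6,6,6,6,6,6,6,7,7,7,8,8,8,8,8,9,9,10,10,10,10,11,12,13,14,15,26,27]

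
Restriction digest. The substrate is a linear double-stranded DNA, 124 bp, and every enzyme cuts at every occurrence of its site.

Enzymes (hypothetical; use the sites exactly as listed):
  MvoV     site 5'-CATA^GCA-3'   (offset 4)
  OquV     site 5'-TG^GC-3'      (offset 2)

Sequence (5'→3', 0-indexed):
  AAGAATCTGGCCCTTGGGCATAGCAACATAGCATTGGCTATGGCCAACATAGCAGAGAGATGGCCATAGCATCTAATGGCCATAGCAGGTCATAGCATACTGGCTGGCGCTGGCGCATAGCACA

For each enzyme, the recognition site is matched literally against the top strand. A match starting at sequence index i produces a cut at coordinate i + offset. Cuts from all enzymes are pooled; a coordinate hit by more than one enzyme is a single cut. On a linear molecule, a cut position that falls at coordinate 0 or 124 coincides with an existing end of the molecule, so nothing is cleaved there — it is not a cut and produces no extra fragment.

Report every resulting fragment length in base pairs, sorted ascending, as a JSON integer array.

Site scan:
  MvoV (CATAGCA, off=4): starts [18, 26, 47, 64, 80, 90, 115] → cuts [22, 30, 51, 68, 84, 94, 119]
  OquV (TGGC, off=2): starts [7, 34, 40, 60, 76, 100, 104, 110] → cuts [9, 36, 42, 62, 78, 102, 106, 112]

Pooled cuts: [9, 22, 30, 36, 42, 51, 62, 68, 78, 84, 94, 102, 106, 112, 119]

Fragments:
  [0,9): 9 bp
  [9,22): 13 bp
  [22,30): 8 bp
  [30,36): 6 bp
  [36,42): 6 bp
  [42,51): 9 bp
  [51,62): 11 bp
  [62,68): 6 bp
  [68,78): 10 bp
  [78,84): 6 bp
  [84,94): 10 bp
  [94,102): 8 bp
  [102,106): 4 bp
  [106,112): 6 bp
  [112,119): 7 bp
  [119,124): 5 bp

[4,5,6,6,6,6,6,7,8,8,9,9,10,10,11,13]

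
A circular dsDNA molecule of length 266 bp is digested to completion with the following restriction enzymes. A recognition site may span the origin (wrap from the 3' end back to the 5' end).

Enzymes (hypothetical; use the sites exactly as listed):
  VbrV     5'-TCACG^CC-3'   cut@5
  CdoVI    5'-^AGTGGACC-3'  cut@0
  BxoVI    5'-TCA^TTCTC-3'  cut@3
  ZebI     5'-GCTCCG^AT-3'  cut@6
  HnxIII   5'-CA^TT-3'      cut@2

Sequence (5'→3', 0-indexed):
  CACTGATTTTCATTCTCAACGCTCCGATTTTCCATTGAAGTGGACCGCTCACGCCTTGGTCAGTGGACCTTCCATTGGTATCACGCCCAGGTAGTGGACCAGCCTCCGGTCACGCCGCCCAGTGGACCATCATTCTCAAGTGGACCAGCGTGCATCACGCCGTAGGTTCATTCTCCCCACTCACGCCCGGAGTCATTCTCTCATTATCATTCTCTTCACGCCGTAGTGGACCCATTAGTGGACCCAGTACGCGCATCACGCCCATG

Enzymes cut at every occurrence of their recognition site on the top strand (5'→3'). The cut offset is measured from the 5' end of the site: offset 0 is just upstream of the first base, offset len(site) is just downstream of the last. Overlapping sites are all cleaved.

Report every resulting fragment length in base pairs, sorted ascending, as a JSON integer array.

[2,4,4,6,6,6,7,8,8,8,10,10,11,11,11,12,13,14,15,15,18,21,22,24]

Site scan:
  VbrV (TCACGCC, off=5): starts [48, 80, 109, 154, 180, 215, 255] → cuts [53, 85, 114, 159, 185, 220, 260]
  CdoVI (AGTGGACC, off=0): starts [38, 61, 92, 120, 138, 224, 236] → cuts [38, 61, 92, 120, 138, 224, 236]
  BxoVI (TCATTCTC, off=3): starts [9, 129, 167, 192, 206] → cuts [12, 132, 170, 195, 209]
  ZebI (GCTCCGAT, off=6): starts [20] → cuts [26]
  HnxIII (CATT, off=2): starts [10, 32, 72, 130, 168, 193, 201, 207, 232] → cuts [12, 34, 74, 132, 170, 195, 203, 209, 234]

Pooled cuts: [12, 26, 34, 38, 53, 61, 74, 85, 92, 114, 120, 132, 138, 159, 170, 185, 195, 203, 209, 220, 224, 234, 236, 260]

Fragments:
  12→26: 14 bp
  26→34: 8 bp
  34→38: 4 bp
  38→53: 15 bp
  53→61: 8 bp
  61→74: 13 bp
  74→85: 11 bp
  85→92: 7 bp
  92→114: 22 bp
  114→120: 6 bp
  120→132: 12 bp
  132→138: 6 bp
  138→159: 21 bp
  159→170: 11 bp
  170→185: 15 bp
  185→195: 10 bp
  195→203: 8 bp
  203→209: 6 bp
  209→220: 11 bp
  220→224: 4 bp
  224→234: 10 bp
  234→236: 2 bp
  236→260: 24 bp
  260→12 (wrap): 266-260+12 = 18 bp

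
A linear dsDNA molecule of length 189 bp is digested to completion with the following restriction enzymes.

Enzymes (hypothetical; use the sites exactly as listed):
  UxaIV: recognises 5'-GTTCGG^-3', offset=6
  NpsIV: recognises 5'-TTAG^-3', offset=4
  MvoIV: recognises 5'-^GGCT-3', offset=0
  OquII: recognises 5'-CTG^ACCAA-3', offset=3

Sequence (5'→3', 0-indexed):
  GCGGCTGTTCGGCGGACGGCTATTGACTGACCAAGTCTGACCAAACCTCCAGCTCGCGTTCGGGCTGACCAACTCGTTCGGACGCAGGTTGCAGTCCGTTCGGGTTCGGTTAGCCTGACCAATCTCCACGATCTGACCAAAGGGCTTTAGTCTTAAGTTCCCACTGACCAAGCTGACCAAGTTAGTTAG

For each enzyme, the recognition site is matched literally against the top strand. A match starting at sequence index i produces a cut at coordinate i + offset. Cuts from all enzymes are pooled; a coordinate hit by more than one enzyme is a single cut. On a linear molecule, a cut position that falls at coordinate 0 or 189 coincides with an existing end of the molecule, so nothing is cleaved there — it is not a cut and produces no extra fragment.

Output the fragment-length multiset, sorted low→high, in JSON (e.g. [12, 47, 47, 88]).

[1,2,4,4,4,4,5,6,7,8,9,10,10,10,12,14,16,18,22,23]

Per-enzyme occurrences:
  UxaIV GTTCGG/6: at [6, 57, 75, 97, 103] ⇒ [12, 63, 81, 103, 109]
  NpsIV TTAG/4: at [109, 146, 181, 185] ⇒ [113, 150, 185] (position 189 is a terminus of the linear molecule — no cut)
  MvoIV GGCT/0: at [2, 17, 62, 142] ⇒ [2, 17, 62, 142]
  OquII CTGACCAA/3: at [26, 36, 64, 114, 132, 163, 172] ⇒ [29, 39, 67, 117, 135, 166, 175]

Pooled cuts: [2, 12, 17, 29, 39, 62, 63, 67, 81, 103, 109, 113, 117, 135, 142, 150, 166, 175, 185]

Fragments:
  [0,2): 2 bp
  [2,12): 10 bp
  [12,17): 5 bp
  [17,29): 12 bp
  [29,39): 10 bp
  [39,62): 23 bp
  [62,63): 1 bp
  [63,67): 4 bp
  [67,81): 14 bp
  [81,103): 22 bp
  [103,109): 6 bp
  [109,113): 4 bp
  [113,117): 4 bp
  [117,135): 18 bp
  [135,142): 7 bp
  [142,150): 8 bp
  [150,166): 16 bp
  [166,175): 9 bp
  [175,185): 10 bp
  [185,189): 4 bp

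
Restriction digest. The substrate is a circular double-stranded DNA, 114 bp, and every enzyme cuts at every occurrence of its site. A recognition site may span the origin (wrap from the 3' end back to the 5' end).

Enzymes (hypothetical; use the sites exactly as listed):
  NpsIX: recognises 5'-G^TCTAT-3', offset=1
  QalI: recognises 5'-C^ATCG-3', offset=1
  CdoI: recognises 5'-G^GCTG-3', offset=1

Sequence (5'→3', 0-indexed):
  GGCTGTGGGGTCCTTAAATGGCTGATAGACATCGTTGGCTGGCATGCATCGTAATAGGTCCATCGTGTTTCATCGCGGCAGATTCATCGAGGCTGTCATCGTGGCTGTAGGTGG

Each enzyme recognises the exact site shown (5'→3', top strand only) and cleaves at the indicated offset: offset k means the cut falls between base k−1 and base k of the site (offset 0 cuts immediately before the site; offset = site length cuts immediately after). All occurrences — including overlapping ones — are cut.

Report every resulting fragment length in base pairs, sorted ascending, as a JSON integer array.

[6,6,6,7,10,10,10,12,14,14,19]

Scan for sites:
  NpsIX (GTCTAT, off=1): no sites
  QalI CATCG/1: at [29, 46, 60, 70, 84, 96] ⇒ [30, 47, 61, 71, 85, 97]
  CdoI GGCTG/1: at [0, 19, 36, 90, 102] ⇒ [1, 20, 37, 91, 103]

Pooled cuts: [1, 20, 30, 37, 47, 61, 71, 85, 91, 97, 103]

Fragments:
  1→20: 19 bp
  20→30: 10 bp
  30→37: 7 bp
  37→47: 10 bp
  47→61: 14 bp
  61→71: 10 bp
  71→85: 14 bp
  85→91: 6 bp
  91→97: 6 bp
  97→103: 6 bp
  103→1 (wrap): 114-103+1 = 12 bp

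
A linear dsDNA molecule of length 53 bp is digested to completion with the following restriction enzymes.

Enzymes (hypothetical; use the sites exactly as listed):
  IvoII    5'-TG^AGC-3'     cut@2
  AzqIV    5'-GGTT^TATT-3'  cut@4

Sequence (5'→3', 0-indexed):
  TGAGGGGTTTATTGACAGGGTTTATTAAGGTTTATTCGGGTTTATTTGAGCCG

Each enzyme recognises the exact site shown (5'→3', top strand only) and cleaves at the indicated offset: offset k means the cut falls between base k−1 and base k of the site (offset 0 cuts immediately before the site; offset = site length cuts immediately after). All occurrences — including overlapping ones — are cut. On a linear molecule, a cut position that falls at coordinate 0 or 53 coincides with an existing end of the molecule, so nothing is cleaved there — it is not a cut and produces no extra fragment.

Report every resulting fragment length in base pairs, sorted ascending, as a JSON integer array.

[5,6,9,10,10,13]

Scan for sites:
  IvoII (TGAGC, off=2): starts [46] → cuts [48]
  AzqIV (GGTTTATT, off=4): starts [5, 18, 28, 38] → cuts [9, 22, 32, 42]

Pooled cuts: [9, 22, 32, 42, 48]

Fragments:
  [0,9): 9 bp
  [9,22): 13 bp
  [22,32): 10 bp
  [32,42): 10 bp
  [42,48): 6 bp
  [48,53): 5 bp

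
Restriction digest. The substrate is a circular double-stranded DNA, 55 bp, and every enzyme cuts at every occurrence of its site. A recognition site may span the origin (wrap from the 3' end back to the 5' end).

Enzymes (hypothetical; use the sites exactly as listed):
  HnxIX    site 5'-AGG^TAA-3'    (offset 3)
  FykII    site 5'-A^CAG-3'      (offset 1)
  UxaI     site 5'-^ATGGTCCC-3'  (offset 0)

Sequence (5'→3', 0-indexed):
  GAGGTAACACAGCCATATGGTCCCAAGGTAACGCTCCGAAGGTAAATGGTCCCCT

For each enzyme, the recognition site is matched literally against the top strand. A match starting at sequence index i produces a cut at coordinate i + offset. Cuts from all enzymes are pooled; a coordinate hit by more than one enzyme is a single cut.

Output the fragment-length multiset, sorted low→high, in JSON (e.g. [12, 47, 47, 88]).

[3,5,7,12,14,14]

Site scan:
  HnxIX (AGGTAA, off=3): starts [1, 25, 39] → cuts [4, 28, 42]
  FykII (ACAG, off=1): starts [8] → cuts [9]
  UxaI (ATGGTCCC, off=0): starts [16, 45] → cuts [16, 45]

All cut coordinates (distinct, sorted): [4, 9, 16, 28, 42, 45]

Fragment lengths:
  4→9: 5 bp
  9→16: 7 bp
  16→28: 12 bp
  28→42: 14 bp
  42→45: 3 bp
  45→4 (wrap): 55-45+4 = 14 bp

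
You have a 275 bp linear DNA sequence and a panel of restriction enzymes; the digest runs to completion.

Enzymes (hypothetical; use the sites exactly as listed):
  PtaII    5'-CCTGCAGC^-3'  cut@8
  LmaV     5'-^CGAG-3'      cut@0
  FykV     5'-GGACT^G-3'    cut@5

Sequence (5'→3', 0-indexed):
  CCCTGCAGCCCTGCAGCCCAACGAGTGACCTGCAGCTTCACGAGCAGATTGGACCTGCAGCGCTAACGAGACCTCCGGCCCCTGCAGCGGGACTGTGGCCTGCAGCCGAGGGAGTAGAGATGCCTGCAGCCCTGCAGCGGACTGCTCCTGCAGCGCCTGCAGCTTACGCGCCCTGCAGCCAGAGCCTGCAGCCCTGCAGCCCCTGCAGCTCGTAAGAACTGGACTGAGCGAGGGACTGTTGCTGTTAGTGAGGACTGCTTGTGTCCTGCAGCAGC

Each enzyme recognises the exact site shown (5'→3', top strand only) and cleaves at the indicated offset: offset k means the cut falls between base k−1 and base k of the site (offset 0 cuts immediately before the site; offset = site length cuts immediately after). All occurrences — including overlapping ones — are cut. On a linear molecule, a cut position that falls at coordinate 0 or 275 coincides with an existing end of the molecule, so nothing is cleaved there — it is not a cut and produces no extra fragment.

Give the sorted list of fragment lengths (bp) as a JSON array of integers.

Scan for sites:
  PtaII CCTGCAGC/8: at [1, 9, 28, 53, 80, 98, 122, 130, 146, 155, 171, 184, 192, 201, 264] ⇒ [9, 17, 36, 61, 88, 106, 130, 138, 154, 163, 179, 192, 200, 209, 272]
  LmaV CGAG/0: at [21, 40, 66, 106, 228] ⇒ [21, 40, 66, 106, 228]
  FykV GGACTG/5: at [89, 138, 220, 232, 251] ⇒ [94, 143, 225, 237, 256]

Pooled cuts: [9, 17, 21, 36, 40, 61, 66, 88, 94, 106, 130, 138, 143, 154, 163, 179, 192, 200, 209, 225, 228, 237, 256, 272]

Fragment lengths:
  [0,9): 9 bp
  [9,17): 8 bp
  [17,21): 4 bp
  [21,36): 15 bp
  [36,40): 4 bp
  [40,61): 21 bp
  [61,66): 5 bp
  [66,88): 22 bp
  [88,94): 6 bp
  [94,106): 12 bp
  [106,130): 24 bp
  [130,138): 8 bp
  [138,143): 5 bp
  [143,154): 11 bp
  [154,163): 9 bp
  [163,179): 16 bp
  [179,192): 13 bp
  [192,200): 8 bp
  [200,209): 9 bp
  [209,225): 16 bp
  [225,228): 3 bp
  [228,237): 9 bp
  [237,256): 19 bp
  [256,272): 16 bp
  [272,275): 3 bp

[3,3,4,4,5,5,6,8,8,8,9,9,9,9,11,12,13,15,16,16,16,19,21,22,24]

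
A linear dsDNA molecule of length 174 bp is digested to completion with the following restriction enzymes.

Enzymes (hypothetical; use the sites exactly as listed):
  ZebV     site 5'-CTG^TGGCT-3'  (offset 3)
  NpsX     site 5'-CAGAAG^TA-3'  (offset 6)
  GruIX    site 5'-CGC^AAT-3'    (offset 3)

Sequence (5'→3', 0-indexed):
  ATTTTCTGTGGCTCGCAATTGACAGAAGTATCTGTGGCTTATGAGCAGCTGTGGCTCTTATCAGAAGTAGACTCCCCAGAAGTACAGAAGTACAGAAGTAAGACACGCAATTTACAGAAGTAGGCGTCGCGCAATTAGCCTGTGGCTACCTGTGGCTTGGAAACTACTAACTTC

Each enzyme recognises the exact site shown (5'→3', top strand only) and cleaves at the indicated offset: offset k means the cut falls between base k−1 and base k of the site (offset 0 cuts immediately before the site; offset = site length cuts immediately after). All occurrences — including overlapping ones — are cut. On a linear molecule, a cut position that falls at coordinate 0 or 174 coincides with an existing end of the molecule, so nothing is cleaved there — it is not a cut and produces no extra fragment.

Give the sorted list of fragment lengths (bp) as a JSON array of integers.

[6,8,8,8,8,10,10,10,12,12,12,15,16,17,22]

Site scan:
  ZebV CTGTGGCT/3: at [5, 31, 48, 139, 149] ⇒ [8, 34, 51, 142, 152]
  NpsX CAGAAGTA/6: at [22, 61, 76, 84, 92, 114] ⇒ [28, 67, 82, 90, 98, 120]
  GruIX CGCAAT/3: at [13, 105, 129] ⇒ [16, 108, 132]

Pooled cuts: [8, 16, 28, 34, 51, 67, 82, 90, 98, 108, 120, 132, 142, 152]

Fragments:
  [0,8): 8 bp
  [8,16): 8 bp
  [16,28): 12 bp
  [28,34): 6 bp
  [34,51): 17 bp
  [51,67): 16 bp
  [67,82): 15 bp
  [82,90): 8 bp
  [90,98): 8 bp
  [98,108): 10 bp
  [108,120): 12 bp
  [120,132): 12 bp
  [132,142): 10 bp
  [142,152): 10 bp
  [152,174): 22 bp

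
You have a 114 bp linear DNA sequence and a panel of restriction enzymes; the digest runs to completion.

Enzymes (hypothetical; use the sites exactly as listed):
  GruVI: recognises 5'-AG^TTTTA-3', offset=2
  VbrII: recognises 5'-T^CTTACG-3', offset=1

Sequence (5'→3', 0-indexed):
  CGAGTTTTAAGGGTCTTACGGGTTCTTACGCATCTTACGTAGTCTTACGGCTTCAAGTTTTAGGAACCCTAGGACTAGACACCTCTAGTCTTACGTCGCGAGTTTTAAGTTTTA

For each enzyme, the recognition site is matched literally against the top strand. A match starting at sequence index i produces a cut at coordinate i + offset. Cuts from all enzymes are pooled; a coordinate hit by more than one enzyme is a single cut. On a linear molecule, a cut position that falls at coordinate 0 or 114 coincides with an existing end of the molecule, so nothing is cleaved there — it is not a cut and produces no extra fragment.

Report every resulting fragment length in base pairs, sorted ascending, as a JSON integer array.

Scan for sites:
  GruVI AGTTTTA/2: at [2, 55, 100, 107] ⇒ [4, 57, 102, 109]
  VbrII TCTTACG/1: at [13, 23, 32, 42, 88] ⇒ [14, 24, 33, 43, 89]

All cut coordinates (distinct, sorted): [4, 14, 24, 33, 43, 57, 89, 102, 109]

Fragment lengths:
  [0,4): 4 bp
  [4,14): 10 bp
  [14,24): 10 bp
  [24,33): 9 bp
  [33,43): 10 bp
  [43,57): 14 bp
  [57,89): 32 bp
  [89,102): 13 bp
  [102,109): 7 bp
  [109,114): 5 bp

[4,5,7,9,10,10,10,13,14,32]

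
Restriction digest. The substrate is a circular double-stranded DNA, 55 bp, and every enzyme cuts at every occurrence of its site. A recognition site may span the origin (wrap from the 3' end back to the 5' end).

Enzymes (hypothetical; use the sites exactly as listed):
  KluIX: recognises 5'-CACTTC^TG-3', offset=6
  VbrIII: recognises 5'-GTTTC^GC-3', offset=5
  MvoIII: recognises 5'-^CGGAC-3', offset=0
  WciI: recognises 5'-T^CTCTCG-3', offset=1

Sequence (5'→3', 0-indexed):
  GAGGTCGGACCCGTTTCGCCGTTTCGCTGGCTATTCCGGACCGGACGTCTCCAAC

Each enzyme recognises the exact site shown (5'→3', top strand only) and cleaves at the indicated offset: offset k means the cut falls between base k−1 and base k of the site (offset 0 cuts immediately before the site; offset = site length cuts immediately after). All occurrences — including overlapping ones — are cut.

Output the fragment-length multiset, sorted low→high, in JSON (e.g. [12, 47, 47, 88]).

Per-enzyme occurrences:
  KluIX (CACTTCTG, off=6): no sites
  VbrIII GTTTCGC/5: at [12, 20] ⇒ [17, 25]
  MvoIII CGGAC/0: at [5, 36, 41] ⇒ [5, 36, 41]
  WciI (TCTCTCG, off=1): no sites

All cut coordinates (distinct, sorted): [5, 17, 25, 36, 41]

Fragments:
  5→17: 12 bp
  17→25: 8 bp
  25→36: 11 bp
  36→41: 5 bp
  41→5 (wrap): 55-41+5 = 19 bp

[5,8,11,12,19]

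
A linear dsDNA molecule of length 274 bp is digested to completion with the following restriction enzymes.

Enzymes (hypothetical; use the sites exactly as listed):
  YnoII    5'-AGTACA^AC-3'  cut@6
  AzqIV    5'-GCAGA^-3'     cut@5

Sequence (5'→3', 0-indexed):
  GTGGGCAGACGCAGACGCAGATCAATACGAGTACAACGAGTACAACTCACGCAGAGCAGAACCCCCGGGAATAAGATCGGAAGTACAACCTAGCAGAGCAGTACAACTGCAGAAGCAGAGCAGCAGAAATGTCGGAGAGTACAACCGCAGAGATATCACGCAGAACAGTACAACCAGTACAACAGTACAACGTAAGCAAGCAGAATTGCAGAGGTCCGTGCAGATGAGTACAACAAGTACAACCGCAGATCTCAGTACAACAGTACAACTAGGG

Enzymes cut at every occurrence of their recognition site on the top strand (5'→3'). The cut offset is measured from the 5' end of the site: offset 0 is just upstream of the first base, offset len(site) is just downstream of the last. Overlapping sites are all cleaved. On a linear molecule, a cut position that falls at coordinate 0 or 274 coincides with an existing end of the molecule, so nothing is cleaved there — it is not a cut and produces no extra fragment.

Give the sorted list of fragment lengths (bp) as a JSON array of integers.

[5,6,6,6,7,8,8,8,8,8,8,8,8,8,8,9,9,9,9,10,10,11,12,13,14,15,16,27]

Per-enzyme occurrences:
  YnoII (AGTACAAC, off=6): starts [29, 38, 81, 99, 137, 166, 175, 183, 226, 235, 253, 261] → cuts [35, 44, 87, 105, 143, 172, 181, 189, 232, 241, 259, 267]
  AzqIV (GCAGA, off=5): starts [4, 10, 16, 50, 55, 92, 108, 114, 122, 146, 159, 199, 207, 219, 244] → cuts [9, 15, 21, 55, 60, 97, 113, 119, 127, 151, 164, 204, 212, 224, 249]

Pooled cuts: [9, 15, 21, 35, 44, 55, 60, 87, 97, 105, 113, 119, 127, 143, 151, 164, 172, 181, 189, 204, 212, 224, 232, 241, 249, 259, 267]

Fragments:
  [0,9): 9 bp
  [9,15): 6 bp
  [15,21): 6 bp
  [21,35): 14 bp
  [35,44): 9 bp
  [44,55): 11 bp
  [55,60): 5 bp
  [60,87): 27 bp
  [87,97): 10 bp
  [97,105): 8 bp
  [105,113): 8 bp
  [113,119): 6 bp
  [119,127): 8 bp
  [127,143): 16 bp
  [143,151): 8 bp
  [151,164): 13 bp
  [164,172): 8 bp
  [172,181): 9 bp
  [181,189): 8 bp
  [189,204): 15 bp
  [204,212): 8 bp
  [212,224): 12 bp
  [224,232): 8 bp
  [232,241): 9 bp
  [241,249): 8 bp
  [249,259): 10 bp
  [259,267): 8 bp
  [267,274): 7 bp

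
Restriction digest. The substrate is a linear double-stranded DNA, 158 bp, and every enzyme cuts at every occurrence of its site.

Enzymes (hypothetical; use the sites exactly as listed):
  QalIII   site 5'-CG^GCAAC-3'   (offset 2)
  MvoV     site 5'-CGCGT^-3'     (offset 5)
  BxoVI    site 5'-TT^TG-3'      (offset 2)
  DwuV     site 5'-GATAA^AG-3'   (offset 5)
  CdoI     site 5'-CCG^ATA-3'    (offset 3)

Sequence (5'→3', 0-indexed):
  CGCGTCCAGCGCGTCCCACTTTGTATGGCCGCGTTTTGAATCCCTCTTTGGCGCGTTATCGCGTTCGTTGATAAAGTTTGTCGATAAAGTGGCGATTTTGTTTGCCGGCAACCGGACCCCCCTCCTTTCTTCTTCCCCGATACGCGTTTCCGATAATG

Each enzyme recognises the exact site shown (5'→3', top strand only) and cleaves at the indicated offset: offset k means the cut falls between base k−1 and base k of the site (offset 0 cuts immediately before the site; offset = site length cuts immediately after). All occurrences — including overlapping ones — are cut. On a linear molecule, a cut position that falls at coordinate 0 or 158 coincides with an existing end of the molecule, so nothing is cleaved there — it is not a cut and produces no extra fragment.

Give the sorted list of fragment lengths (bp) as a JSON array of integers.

Site scan:
  QalIII (CGGCAAC, off=2): starts [105] → cuts [107]
  MvoV (CGCGT, off=5): starts [0, 9, 29, 51, 59, 142] → cuts [5, 14, 34, 56, 64, 147]
  BxoVI (TTTG, off=2): starts [19, 34, 46, 76, 96, 100] → cuts [21, 36, 48, 78, 98, 102]
  DwuV (GATAAAG, off=5): starts [69, 82] → cuts [74, 87]
  CdoI (CCGATA, off=3): starts [136, 149] → cuts [139, 152]

Pooled cuts: [5, 14, 21, 34, 36, 48, 56, 64, 74, 78, 87, 98, 102, 107, 139, 147, 152]

Fragment lengths:
  [0,5): 5 bp
  [5,14): 9 bp
  [14,21): 7 bp
  [21,34): 13 bp
  [34,36): 2 bp
  [36,48): 12 bp
  [48,56): 8 bp
  [56,64): 8 bp
  [64,74): 10 bp
  [74,78): 4 bp
  [78,87): 9 bp
  [87,98): 11 bp
  [98,102): 4 bp
  [102,107): 5 bp
  [107,139): 32 bp
  [139,147): 8 bp
  [147,152): 5 bp
  [152,158): 6 bp

[2,4,4,5,5,5,6,7,8,8,8,9,9,10,11,12,13,32]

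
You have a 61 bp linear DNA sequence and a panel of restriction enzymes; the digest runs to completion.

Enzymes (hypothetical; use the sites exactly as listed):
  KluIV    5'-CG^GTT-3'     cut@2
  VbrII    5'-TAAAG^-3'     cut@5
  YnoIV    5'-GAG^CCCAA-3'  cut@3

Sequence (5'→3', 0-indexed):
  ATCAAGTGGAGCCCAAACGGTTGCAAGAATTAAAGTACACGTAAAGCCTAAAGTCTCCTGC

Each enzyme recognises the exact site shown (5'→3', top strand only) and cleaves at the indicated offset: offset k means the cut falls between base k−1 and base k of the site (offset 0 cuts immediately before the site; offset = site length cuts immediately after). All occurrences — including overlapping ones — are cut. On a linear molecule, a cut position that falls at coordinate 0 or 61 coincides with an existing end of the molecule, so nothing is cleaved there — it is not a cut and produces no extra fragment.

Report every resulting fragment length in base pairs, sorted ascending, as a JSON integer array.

Scan for sites:
  KluIV (CGGTT, off=2): starts [17] → cuts [19]
  VbrII (TAAAG, off=5): starts [30, 41, 48] → cuts [35, 46, 53]
  YnoIV (GAGCCCAA, off=3): starts [8] → cuts [11]

All cut coordinates (distinct, sorted): [11, 19, 35, 46, 53]

Fragments:
  [0,11): 11 bp
  [11,19): 8 bp
  [19,35): 16 bp
  [35,46): 11 bp
  [46,53): 7 bp
  [53,61): 8 bp

[7,8,8,11,11,16]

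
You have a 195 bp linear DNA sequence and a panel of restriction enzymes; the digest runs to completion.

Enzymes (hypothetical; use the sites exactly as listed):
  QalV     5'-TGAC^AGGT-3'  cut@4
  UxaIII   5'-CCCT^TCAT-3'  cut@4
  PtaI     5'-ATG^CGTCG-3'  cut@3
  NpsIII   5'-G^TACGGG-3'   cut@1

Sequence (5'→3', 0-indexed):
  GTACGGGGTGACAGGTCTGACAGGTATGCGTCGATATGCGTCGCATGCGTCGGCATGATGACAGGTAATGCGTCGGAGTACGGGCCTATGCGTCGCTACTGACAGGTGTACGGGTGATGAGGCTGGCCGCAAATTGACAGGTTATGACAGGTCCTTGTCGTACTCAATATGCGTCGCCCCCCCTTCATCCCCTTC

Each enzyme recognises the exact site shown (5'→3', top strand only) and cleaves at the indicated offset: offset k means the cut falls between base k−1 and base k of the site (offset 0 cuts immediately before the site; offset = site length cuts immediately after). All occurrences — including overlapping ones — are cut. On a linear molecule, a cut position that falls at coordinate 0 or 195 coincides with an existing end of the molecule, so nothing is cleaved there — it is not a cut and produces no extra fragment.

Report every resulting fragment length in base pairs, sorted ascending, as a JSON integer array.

Site scan:
  QalV (TGACAGGT, off=4): starts [8, 17, 58, 99, 134, 144] → cuts [12, 21, 62, 103, 138, 148]
  UxaIII (CCCTTCAT, off=4): starts [180] → cuts [184]
  PtaI (ATGCGTCG, off=3): starts [25, 35, 44, 67, 87, 168] → cuts [28, 38, 47, 70, 90, 171]
  NpsIII (GTACGGG, off=1): starts [0, 77, 107] → cuts [1, 78, 108]

All cut coordinates (distinct, sorted): [1, 12, 21, 28, 38, 47, 62, 70, 78, 90, 103, 108, 138, 148, 171, 184]

Fragment lengths:
  [0,1): 1 bp
  [1,12): 11 bp
  [12,21): 9 bp
  [21,28): 7 bp
  [28,38): 10 bp
  [38,47): 9 bp
  [47,62): 15 bp
  [62,70): 8 bp
  [70,78): 8 bp
  [78,90): 12 bp
  [90,103): 13 bp
  [103,108): 5 bp
  [108,138): 30 bp
  [138,148): 10 bp
  [148,171): 23 bp
  [171,184): 13 bp
  [184,195): 11 bp

[1,5,7,8,8,9,9,10,10,11,11,12,13,13,15,23,30]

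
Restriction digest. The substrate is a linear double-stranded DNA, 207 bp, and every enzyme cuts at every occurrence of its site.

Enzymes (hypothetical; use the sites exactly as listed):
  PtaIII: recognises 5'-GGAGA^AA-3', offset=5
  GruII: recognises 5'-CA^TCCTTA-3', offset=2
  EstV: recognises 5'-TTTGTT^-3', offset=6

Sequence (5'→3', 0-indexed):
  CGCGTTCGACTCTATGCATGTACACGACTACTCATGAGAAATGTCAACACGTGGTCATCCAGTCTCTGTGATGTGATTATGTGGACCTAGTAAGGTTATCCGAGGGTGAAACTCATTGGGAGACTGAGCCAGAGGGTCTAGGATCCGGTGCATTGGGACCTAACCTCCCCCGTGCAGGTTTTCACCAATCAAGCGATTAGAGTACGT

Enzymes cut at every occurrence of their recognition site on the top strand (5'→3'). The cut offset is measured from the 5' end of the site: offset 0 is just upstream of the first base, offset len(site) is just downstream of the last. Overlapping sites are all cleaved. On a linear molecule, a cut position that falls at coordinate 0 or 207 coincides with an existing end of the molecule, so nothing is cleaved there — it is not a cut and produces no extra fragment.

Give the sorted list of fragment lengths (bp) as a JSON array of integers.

[207]

Scan for sites:
  PtaIII (GGAGAAA, off=5): no sites
  GruII (CATCCTTA, off=2): no sites
  EstV (TTTGTT, off=6): no sites

All cut coordinates (distinct, sorted): ∅

Fragments:
  no cuts → one linear fragment of 207 bp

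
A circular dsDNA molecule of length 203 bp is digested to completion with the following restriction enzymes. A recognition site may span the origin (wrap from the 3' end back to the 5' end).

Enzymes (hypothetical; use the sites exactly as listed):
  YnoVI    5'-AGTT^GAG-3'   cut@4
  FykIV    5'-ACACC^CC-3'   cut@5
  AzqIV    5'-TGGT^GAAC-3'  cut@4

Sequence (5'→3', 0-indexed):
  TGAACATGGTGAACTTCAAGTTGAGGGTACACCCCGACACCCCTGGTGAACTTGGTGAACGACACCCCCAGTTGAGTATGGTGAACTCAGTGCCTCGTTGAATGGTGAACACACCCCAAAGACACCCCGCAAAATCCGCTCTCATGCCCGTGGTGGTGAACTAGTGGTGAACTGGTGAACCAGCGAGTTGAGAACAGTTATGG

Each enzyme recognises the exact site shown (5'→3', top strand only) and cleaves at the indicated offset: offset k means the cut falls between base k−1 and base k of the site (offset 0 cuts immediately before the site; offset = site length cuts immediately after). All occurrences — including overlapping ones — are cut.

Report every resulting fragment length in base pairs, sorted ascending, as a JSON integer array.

[6,7,8,8,9,9,9,9,10,11,11,11,12,13,15,24,31]

Per-enzyme occurrences:
  YnoVI AGTTGAG/4: at [18, 69, 185] ⇒ [22, 73, 189]
  FykIV ACACCCC/5: at [28, 36, 61, 110, 121] ⇒ [33, 41, 66, 115, 126]
  AzqIV TGGTGAAC/4: at [6, 43, 52, 78, 102, 153, 164, 172, 200] ⇒ [1, 10, 47, 56, 82, 106, 157, 168, 176]

Pooled cuts: [1, 10, 22, 33, 41, 47, 56, 66, 73, 82, 106, 115, 126, 157, 168, 176, 189]

Fragments:
  1→10: 9 bp
  10→22: 12 bp
  22→33: 11 bp
  33→41: 8 bp
  41→47: 6 bp
  47→56: 9 bp
  56→66: 10 bp
  66→73: 7 bp
  73→82: 9 bp
  82→106: 24 bp
  106→115: 9 bp
  115→126: 11 bp
  126→157: 31 bp
  157→168: 11 bp
  168→176: 8 bp
  176→189: 13 bp
  189→1 (wrap): 203-189+1 = 15 bp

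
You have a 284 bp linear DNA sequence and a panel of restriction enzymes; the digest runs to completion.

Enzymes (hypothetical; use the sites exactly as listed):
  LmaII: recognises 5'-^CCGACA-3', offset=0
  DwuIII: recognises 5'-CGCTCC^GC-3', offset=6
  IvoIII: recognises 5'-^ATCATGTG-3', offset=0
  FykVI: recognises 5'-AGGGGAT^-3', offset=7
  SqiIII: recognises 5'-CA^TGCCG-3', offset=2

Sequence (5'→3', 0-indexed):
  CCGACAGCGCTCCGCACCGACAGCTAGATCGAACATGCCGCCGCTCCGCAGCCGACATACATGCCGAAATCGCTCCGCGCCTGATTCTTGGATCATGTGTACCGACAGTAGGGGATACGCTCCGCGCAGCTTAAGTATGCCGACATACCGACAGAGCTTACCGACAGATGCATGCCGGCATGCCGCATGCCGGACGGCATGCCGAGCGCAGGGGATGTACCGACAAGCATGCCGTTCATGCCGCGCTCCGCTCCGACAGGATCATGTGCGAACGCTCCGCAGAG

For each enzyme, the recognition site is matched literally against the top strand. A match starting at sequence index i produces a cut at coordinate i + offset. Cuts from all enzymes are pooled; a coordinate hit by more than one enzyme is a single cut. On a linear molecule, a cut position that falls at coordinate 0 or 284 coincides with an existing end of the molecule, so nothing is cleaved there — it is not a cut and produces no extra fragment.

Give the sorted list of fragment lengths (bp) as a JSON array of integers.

Scan for sites:
  LmaII CCGACA/0: at [0, 16, 51, 101, 139, 147, 160, 219, 252] ⇒ [16, 51, 101, 139, 147, 160, 219, 252] (position 0 is a terminus of the linear molecule — no cut)
  DwuIII CGCTCCGC/6: at [7, 41, 70, 117, 243, 272] ⇒ [13, 47, 76, 123, 249, 278]
  IvoIII ATCATGTG/0: at [91, 260] ⇒ [91, 260]
  FykVI AGGGGAT/7: at [109, 209] ⇒ [116, 216]
  SqiIII CATGCCG/2: at [33, 59, 170, 178, 185, 197, 227, 236] ⇒ [35, 61, 172, 180, 187, 199, 229, 238]

All cut coordinates (distinct, sorted): [13, 16, 35, 47, 51, 61, 76, 91, 101, 116, 123, 139, 147, 160, 172, 180, 187, 199, 216, 219, 229, 238, 249, 252, 260, 278]

Fragment lengths:
  [0,13): 13 bp
  [13,16): 3 bp
  [16,35): 19 bp
  [35,47): 12 bp
  [47,51): 4 bp
  [51,61): 10 bp
  [61,76): 15 bp
  [76,91): 15 bp
  [91,101): 10 bp
  [101,116): 15 bp
  [116,123): 7 bp
  [123,139): 16 bp
  [139,147): 8 bp
  [147,160): 13 bp
  [160,172): 12 bp
  [172,180): 8 bp
  [180,187): 7 bp
  [187,199): 12 bp
  [199,216): 17 bp
  [216,219): 3 bp
  [219,229): 10 bp
  [229,238): 9 bp
  [238,249): 11 bp
  [249,252): 3 bp
  [252,260): 8 bp
  [260,278): 18 bp
  [278,284): 6 bp

[3,3,3,4,6,7,7,8,8,8,9,10,10,10,11,12,12,12,13,13,15,15,15,16,17,18,19]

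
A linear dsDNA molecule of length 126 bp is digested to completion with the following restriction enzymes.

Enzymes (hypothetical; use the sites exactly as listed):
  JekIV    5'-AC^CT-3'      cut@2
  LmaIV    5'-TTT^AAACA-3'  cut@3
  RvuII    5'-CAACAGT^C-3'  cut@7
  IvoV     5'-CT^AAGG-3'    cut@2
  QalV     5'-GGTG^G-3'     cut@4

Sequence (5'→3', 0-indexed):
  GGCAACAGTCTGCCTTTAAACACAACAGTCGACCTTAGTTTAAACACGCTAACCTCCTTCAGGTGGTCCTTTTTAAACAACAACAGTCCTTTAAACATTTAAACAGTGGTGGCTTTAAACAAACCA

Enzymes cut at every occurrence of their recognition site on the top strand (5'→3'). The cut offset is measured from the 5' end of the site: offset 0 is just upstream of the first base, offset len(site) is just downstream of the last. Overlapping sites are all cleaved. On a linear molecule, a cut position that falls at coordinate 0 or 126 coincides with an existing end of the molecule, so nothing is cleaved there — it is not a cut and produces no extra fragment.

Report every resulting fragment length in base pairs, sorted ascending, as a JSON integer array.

[4,5,5,8,8,8,9,9,10,11,12,12,12,13]

Per-enzyme occurrences:
  JekIV ACCT/2: at [31, 51] ⇒ [33, 53]
  LmaIV TTTAAACA/3: at [14, 38, 71, 89, 97, 113] ⇒ [17, 41, 74, 92, 100, 116]
  RvuII CAACAGTC/7: at [2, 22, 80] ⇒ [9, 29, 87]
  IvoV (CTAAGG, off=2): no sites
  QalV GGTGG/4: at [61, 107] ⇒ [65, 111]

All cut coordinates (distinct, sorted): [9, 17, 29, 33, 41, 53, 65, 74, 87, 92, 100, 111, 116]

Fragment lengths:
  [0,9): 9 bp
  [9,17): 8 bp
  [17,29): 12 bp
  [29,33): 4 bp
  [33,41): 8 bp
  [41,53): 12 bp
  [53,65): 12 bp
  [65,74): 9 bp
  [74,87): 13 bp
  [87,92): 5 bp
  [92,100): 8 bp
  [100,111): 11 bp
  [111,116): 5 bp
  [116,126): 10 bp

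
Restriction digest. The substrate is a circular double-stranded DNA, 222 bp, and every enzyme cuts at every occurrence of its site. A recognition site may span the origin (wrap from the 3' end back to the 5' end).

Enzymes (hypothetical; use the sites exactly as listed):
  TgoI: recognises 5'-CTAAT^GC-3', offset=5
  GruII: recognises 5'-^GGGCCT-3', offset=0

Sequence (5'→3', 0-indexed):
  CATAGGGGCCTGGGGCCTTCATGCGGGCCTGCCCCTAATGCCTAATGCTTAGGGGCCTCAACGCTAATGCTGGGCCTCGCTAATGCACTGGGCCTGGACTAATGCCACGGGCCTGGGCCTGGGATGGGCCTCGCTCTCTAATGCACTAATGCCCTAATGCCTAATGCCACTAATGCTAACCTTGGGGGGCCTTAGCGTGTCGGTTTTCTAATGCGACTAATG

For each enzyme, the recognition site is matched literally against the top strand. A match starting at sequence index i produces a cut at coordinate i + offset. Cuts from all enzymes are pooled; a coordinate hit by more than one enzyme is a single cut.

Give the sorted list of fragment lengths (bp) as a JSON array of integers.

[3,5,5,6,6,6,7,7,7,8,8,9,9,11,12,12,13,14,15,16,17,26]

Per-enzyme occurrences:
  TgoI CTAATGC/5: at [34, 41, 63, 79, 98, 137, 145, 153, 160, 169, 207, 216] ⇒ [39, 46, 68, 84, 103, 142, 150, 158, 165, 174, 212, 221]
  GruII GGGCCT/0: at [5, 12, 24, 52, 71, 89, 108, 114, 125, 186] ⇒ [5, 12, 24, 52, 71, 89, 108, 114, 125, 186]

All cut coordinates (distinct, sorted): [5, 12, 24, 39, 46, 52, 68, 71, 84, 89, 103, 108, 114, 125, 142, 150, 158, 165, 174, 186, 212, 221]

Fragment lengths:
  5→12: 7 bp
  12→24: 12 bp
  24→39: 15 bp
  39→46: 7 bp
  46→52: 6 bp
  52→68: 16 bp
  68→71: 3 bp
  71→84: 13 bp
  84→89: 5 bp
  89→103: 14 bp
  103→108: 5 bp
  108→114: 6 bp
  114→125: 11 bp
  125→142: 17 bp
  142→150: 8 bp
  150→158: 8 bp
  158→165: 7 bp
  165→174: 9 bp
  174→186: 12 bp
  186→212: 26 bp
  212→221: 9 bp
  221→5 (wrap): 222-221+5 = 6 bp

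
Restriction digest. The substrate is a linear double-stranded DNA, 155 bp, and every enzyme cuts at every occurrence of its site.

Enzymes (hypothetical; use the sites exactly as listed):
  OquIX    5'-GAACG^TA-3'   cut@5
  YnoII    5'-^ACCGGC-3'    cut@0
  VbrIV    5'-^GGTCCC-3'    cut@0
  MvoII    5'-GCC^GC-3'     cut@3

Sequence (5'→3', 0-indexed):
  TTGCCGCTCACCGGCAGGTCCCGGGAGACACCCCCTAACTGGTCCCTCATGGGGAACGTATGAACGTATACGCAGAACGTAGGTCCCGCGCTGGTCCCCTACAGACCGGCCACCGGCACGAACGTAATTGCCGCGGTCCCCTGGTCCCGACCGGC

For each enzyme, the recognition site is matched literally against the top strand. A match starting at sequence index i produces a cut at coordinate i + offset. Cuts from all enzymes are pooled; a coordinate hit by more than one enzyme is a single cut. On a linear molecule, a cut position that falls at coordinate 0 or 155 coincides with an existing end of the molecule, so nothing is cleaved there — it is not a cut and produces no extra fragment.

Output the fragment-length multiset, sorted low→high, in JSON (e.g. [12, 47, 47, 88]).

[2,2,4,5,6,7,7,7,8,8,8,11,12,13,13,18,24]

Per-enzyme occurrences:
  OquIX (GAACGTA, off=5): starts [53, 61, 74, 119] → cuts [58, 66, 79, 124]
  YnoII (ACCGGC, off=0): starts [9, 104, 111, 149] → cuts [9, 104, 111, 149]
  VbrIV (GGTCCC, off=0): starts [16, 40, 81, 92, 134, 142] → cuts [16, 40, 81, 92, 134, 142]
  MvoII (GCCGC, off=3): starts [2, 129] → cuts [5, 132]

All cut coordinates (distinct, sorted): [5, 9, 16, 40, 58, 66, 79, 81, 92, 104, 111, 124, 132, 134, 142, 149]

Fragment lengths:
  [0,5): 5 bp
  [5,9): 4 bp
  [9,16): 7 bp
  [16,40): 24 bp
  [40,58): 18 bp
  [58,66): 8 bp
  [66,79): 13 bp
  [79,81): 2 bp
  [81,92): 11 bp
  [92,104): 12 bp
  [104,111): 7 bp
  [111,124): 13 bp
  [124,132): 8 bp
  [132,134): 2 bp
  [134,142): 8 bp
  [142,149): 7 bp
  [149,155): 6 bp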